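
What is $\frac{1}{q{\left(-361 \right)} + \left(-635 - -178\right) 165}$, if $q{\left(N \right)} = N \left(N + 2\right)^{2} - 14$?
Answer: $- \frac{1}{46601460} \approx -2.1459 \cdot 10^{-8}$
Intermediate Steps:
$q{\left(N \right)} = -14 + N \left(2 + N\right)^{2}$ ($q{\left(N \right)} = N \left(2 + N\right)^{2} - 14 = -14 + N \left(2 + N\right)^{2}$)
$\frac{1}{q{\left(-361 \right)} + \left(-635 - -178\right) 165} = \frac{1}{\left(-14 - 361 \left(2 - 361\right)^{2}\right) + \left(-635 - -178\right) 165} = \frac{1}{\left(-14 - 361 \left(-359\right)^{2}\right) + \left(-635 + 178\right) 165} = \frac{1}{\left(-14 - 46526041\right) - 75405} = \frac{1}{-46526055 - 75405} = \frac{1}{-46601460} = - \frac{1}{46601460}$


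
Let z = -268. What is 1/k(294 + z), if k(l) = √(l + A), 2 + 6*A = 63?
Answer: √1302/217 ≈ 0.16628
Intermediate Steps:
A = 61/6 (A = -⅓ + (⅙)*63 = -⅓ + 21/2 = 61/6 ≈ 10.167)
k(l) = √(61/6 + l) (k(l) = √(l + 61/6) = √(61/6 + l))
1/k(294 + z) = 1/(√(366 + 36*(294 - 268))/6) = 1/(√(366 + 36*26)/6) = 1/(√(366 + 936)/6) = 1/(√1302/6) = √1302/217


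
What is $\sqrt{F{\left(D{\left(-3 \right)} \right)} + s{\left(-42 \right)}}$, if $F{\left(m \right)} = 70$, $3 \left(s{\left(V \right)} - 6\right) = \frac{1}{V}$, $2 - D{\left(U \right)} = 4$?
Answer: $\frac{5 \sqrt{5362}}{42} \approx 8.7173$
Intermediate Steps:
$D{\left(U \right)} = -2$ ($D{\left(U \right)} = 2 - 4 = -2$)
$s{\left(V \right)} = 6 + \frac{1}{3 V}$
$\sqrt{F{\left(D{\left(-3 \right)} \right)} + s{\left(-42 \right)}} = \sqrt{70 + \left(6 + \frac{1}{3 \left(-42\right)}\right)} = \sqrt{70 + \left(6 + \frac{1}{3} \left(- \frac{1}{42}\right)\right)} = \sqrt{70 + \left(6 - \frac{1}{126}\right)} = \sqrt{70 + \frac{755}{126}} = \sqrt{\frac{9575}{126}} = \frac{5 \sqrt{5362}}{42}$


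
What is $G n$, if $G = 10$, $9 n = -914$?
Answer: $- \frac{9140}{9} \approx -1015.6$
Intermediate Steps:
$n = - \frac{914}{9}$ ($n = \frac{1}{9} \left(-914\right) = - \frac{914}{9} \approx -101.56$)
$G n = 10 \left(- \frac{914}{9}\right) = - \frac{9140}{9}$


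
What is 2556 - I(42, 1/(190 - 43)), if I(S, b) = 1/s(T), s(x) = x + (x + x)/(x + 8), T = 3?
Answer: 99673/39 ≈ 2555.7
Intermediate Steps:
s(x) = x + 2*x/(8 + x) (s(x) = x + (2*x)/(8 + x) = x + 2*x/(8 + x))
I(S, b) = 11/39 (I(S, b) = 1/(3*(10 + 3)/(8 + 3)) = 1/(3*13/11) = 1/(3*(1/11)*13) = 1/(39/11) = 11/39)
2556 - I(42, 1/(190 - 43)) = 2556 - 1*11/39 = 2556 - 11/39 = 99673/39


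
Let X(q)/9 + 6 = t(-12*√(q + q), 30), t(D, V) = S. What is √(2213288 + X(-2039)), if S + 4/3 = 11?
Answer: √2213321 ≈ 1487.7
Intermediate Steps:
S = 29/3 (S = -4/3 + 11 = 29/3 ≈ 9.6667)
t(D, V) = 29/3
X(q) = 33 (X(q) = -54 + 9*(29/3) = -54 + 87 = 33)
√(2213288 + X(-2039)) = √(2213288 + 33) = √2213321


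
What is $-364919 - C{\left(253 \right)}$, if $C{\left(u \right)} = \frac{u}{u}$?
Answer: $-364920$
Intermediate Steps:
$C{\left(u \right)} = 1$
$-364919 - C{\left(253 \right)} = -364919 - 1 = -364920$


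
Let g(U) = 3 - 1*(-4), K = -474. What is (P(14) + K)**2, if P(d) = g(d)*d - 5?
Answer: 145161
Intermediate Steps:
g(U) = 7 (g(U) = 3 + 4 = 7)
P(d) = -5 + 7*d (P(d) = 7*d - 5 = -5 + 7*d)
(P(14) + K)**2 = ((-5 + 7*14) - 474)**2 = ((-5 + 98) - 474)**2 = (93 - 474)**2 = (-381)**2 = 145161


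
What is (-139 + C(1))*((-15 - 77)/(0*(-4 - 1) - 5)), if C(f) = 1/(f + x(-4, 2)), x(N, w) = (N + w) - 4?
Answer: -64032/25 ≈ -2561.3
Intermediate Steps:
x(N, w) = -4 + N + w
C(f) = 1/(-6 + f) (C(f) = 1/(f + (-4 - 4 + 2)) = 1/(f - 6) = 1/(-6 + f))
(-139 + C(1))*((-15 - 77)/(0*(-4 - 1) - 5)) = (-139 + 1/(-6 + 1))*((-15 - 77)/(0*(-4 - 1) - 5)) = (-139 + 1/(-5))*(-92/(0*(-5) - 5)) = (-139 - ⅕)*(-92/(0 - 5)) = -(-64032)/(5*(-5)) = -(-64032)*(-1)/(5*5) = -696/5*92/5 = -64032/25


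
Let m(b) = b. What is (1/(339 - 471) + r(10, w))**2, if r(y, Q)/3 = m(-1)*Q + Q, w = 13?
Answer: 1/17424 ≈ 5.7392e-5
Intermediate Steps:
r(y, Q) = 0 (r(y, Q) = 3*(-Q + Q) = 3*0 = 0)
(1/(339 - 471) + r(10, w))**2 = (1/(339 - 471) + 0)**2 = (1/(-132) + 0)**2 = (-1/132 + 0)**2 = (-1/132)**2 = 1/17424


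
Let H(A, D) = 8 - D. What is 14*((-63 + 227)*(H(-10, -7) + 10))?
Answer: 57400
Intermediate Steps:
14*((-63 + 227)*(H(-10, -7) + 10)) = 14*((-63 + 227)*((8 - 1*(-7)) + 10)) = 14*(164*((8 + 7) + 10)) = 14*(164*(15 + 10)) = 14*(164*25) = 14*4100 = 57400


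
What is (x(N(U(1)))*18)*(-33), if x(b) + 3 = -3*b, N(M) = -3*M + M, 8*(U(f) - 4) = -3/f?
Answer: -22275/2 ≈ -11138.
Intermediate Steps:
U(f) = 4 - 3/(8*f) (U(f) = 4 + (-3/f)/8 = 4 - 3/(8*f))
N(M) = -2*M
x(b) = -3 - 3*b
(x(N(U(1)))*18)*(-33) = ((-3 - (-6)*(4 - 3/8/1))*18)*(-33) = ((-3 - (-6)*(4 - 3/8*1))*18)*(-33) = ((-3 - (-6)*(4 - 3/8))*18)*(-33) = ((-3 - (-6)*29/8)*18)*(-33) = ((-3 - 3*(-29/4))*18)*(-33) = ((-3 + 87/4)*18)*(-33) = ((75/4)*18)*(-33) = (675/2)*(-33) = -22275/2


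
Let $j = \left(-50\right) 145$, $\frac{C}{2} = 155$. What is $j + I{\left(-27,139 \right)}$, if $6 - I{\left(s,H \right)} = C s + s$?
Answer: $1153$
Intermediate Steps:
$C = 310$ ($C = 2 \cdot 155 = 310$)
$j = -7250$
$I{\left(s,H \right)} = 6 - 311 s$ ($I{\left(s,H \right)} = 6 - \left(310 s + s\right) = 6 - 311 s$)
$j + I{\left(-27,139 \right)} = -7250 + \left(6 - -8397\right) = -7250 + \left(6 + 8397\right) = -7250 + 8403 = 1153$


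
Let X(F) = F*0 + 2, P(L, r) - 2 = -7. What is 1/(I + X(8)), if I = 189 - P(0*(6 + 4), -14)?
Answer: 1/196 ≈ 0.0051020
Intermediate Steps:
P(L, r) = -5 (P(L, r) = 2 - 7 = -5)
X(F) = 2 (X(F) = 0 + 2 = 2)
I = 194 (I = 189 - 1*(-5) = 189 + 5 = 194)
1/(I + X(8)) = 1/(194 + 2) = 1/196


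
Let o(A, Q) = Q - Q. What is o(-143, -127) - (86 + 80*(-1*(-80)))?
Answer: -6486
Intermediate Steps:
o(A, Q) = 0
o(-143, -127) - (86 + 80*(-1*(-80))) = 0 - (86 + 80*(-1*(-80))) = 0 - (86 + 80*80) = 0 - (86 + 6400) = 0 - 1*6486 = 0 - 6486 = -6486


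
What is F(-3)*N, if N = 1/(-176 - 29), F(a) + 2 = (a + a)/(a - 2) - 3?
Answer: 19/1025 ≈ 0.018537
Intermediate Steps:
F(a) = -5 + 2*a/(-2 + a) (F(a) = -2 + ((a + a)/(a - 2) - 3) = -2 + ((2*a)/(-2 + a) - 3) = -2 + (2*a/(-2 + a) - 3) = -2 + (-3 + 2*a/(-2 + a)) = -5 + 2*a/(-2 + a))
N = -1/205 (N = 1/(-205) = -1/205 ≈ -0.0048781)
F(-3)*N = ((10 - 3*(-3))/(-2 - 3))*(-1/205) = ((10 + 9)/(-5))*(-1/205) = -⅕*19*(-1/205) = -19/5*(-1/205) = 19/1025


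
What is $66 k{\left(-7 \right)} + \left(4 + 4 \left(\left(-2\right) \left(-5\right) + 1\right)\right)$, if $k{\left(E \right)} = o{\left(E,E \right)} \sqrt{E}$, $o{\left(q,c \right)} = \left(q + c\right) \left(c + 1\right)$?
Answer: $48 + 5544 i \sqrt{7} \approx 48.0 + 14668.0 i$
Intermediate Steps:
$o{\left(q,c \right)} = \left(1 + c\right) \left(c + q\right)$ ($o{\left(q,c \right)} = \left(c + q\right) \left(1 + c\right) = \left(1 + c\right) \left(c + q\right)$)
$k{\left(E \right)} = \sqrt{E} \left(2 E + 2 E^{2}\right)$ ($k{\left(E \right)} = \left(E + E + E^{2} + E E\right) \sqrt{E} = \left(E + E + E^{2} + E^{2}\right) \sqrt{E} = \left(2 E + 2 E^{2}\right) \sqrt{E} = \sqrt{E} \left(2 E + 2 E^{2}\right)$)
$66 k{\left(-7 \right)} + \left(4 + 4 \left(\left(-2\right) \left(-5\right) + 1\right)\right) = 66 \cdot 2 \left(-7\right)^{\frac{3}{2}} \left(1 - 7\right) + \left(4 + 4 \left(\left(-2\right) \left(-5\right) + 1\right)\right) = 66 \cdot 2 \left(- 7 i \sqrt{7}\right) \left(-6\right) + \left(4 + 4 \left(10 + 1\right)\right) = 66 \cdot 84 i \sqrt{7} + \left(4 + 4 \cdot 11\right) = 5544 i \sqrt{7} + \left(4 + 44\right) = 5544 i \sqrt{7} + 48 = 48 + 5544 i \sqrt{7}$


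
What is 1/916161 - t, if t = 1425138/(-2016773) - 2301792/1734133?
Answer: 592470875294939689/291285278827609659 ≈ 2.0340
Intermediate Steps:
t = -646688253870/317941146619 (t = 1425138*(-1/2016773) - 2301792*1/1734133 = -129558/183343 - 2301792/1734133 = -646688253870/317941146619 ≈ -2.0340)
1/916161 - t = 1/916161 - 1*(-646688253870/317941146619) = 1/916161 + 646688253870/317941146619 = 592470875294939689/291285278827609659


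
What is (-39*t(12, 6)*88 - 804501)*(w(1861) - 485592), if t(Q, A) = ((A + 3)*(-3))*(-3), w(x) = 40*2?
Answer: 525563341416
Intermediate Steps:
w(x) = 80
t(Q, A) = 27 + 9*A (t(Q, A) = ((3 + A)*(-3))*(-3) = (-9 - 3*A)*(-3) = 27 + 9*A)
(-39*t(12, 6)*88 - 804501)*(w(1861) - 485592) = (-39*(27 + 9*6)*88 - 804501)*(80 - 485592) = (-39*(27 + 54)*88 - 804501)*(-485512) = (-39*81*88 - 804501)*(-485512) = (-3159*88 - 804501)*(-485512) = (-277992 - 804501)*(-485512) = -1082493*(-485512) = 525563341416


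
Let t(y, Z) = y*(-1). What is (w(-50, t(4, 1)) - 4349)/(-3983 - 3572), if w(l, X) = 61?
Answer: 4288/7555 ≈ 0.56757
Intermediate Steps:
t(y, Z) = -y
(w(-50, t(4, 1)) - 4349)/(-3983 - 3572) = (61 - 4349)/(-3983 - 3572) = -4288/(-7555) = -4288*(-1/7555) = 4288/7555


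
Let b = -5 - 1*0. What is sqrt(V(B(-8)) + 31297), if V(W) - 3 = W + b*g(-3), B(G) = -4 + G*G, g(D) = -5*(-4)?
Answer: 2*sqrt(7815) ≈ 176.80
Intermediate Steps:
g(D) = 20
B(G) = -4 + G**2
b = -5 (b = -5 + 0 = -5)
V(W) = -97 + W (V(W) = 3 + (W - 5*20) = 3 + (W - 100) = 3 + (-100 + W) = -97 + W)
sqrt(V(B(-8)) + 31297) = sqrt((-97 + (-4 + (-8)**2)) + 31297) = sqrt((-97 + (-4 + 64)) + 31297) = sqrt((-97 + 60) + 31297) = sqrt(-37 + 31297) = sqrt(31260) = 2*sqrt(7815)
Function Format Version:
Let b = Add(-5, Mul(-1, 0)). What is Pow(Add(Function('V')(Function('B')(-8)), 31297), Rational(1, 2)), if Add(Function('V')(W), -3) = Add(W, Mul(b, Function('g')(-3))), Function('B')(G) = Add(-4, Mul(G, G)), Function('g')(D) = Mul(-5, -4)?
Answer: Mul(2, Pow(7815, Rational(1, 2))) ≈ 176.80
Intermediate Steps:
Function('g')(D) = 20
Function('B')(G) = Add(-4, Pow(G, 2))
b = -5 (b = Add(-5, 0) = -5)
Function('V')(W) = Add(-97, W) (Function('V')(W) = Add(3, Add(W, Mul(-5, 20))) = Add(3, Add(W, -100)) = Add(3, Add(-100, W)) = Add(-97, W))
Pow(Add(Function('V')(Function('B')(-8)), 31297), Rational(1, 2)) = Pow(Add(Add(-97, Add(-4, Pow(-8, 2))), 31297), Rational(1, 2)) = Pow(Add(Add(-97, Add(-4, 64)), 31297), Rational(1, 2)) = Pow(Add(Add(-97, 60), 31297), Rational(1, 2)) = Pow(Add(-37, 31297), Rational(1, 2)) = Pow(31260, Rational(1, 2)) = Mul(2, Pow(7815, Rational(1, 2)))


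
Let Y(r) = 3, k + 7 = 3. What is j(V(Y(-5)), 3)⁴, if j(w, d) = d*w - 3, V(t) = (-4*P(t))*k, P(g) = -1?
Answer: 6765201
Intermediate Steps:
k = -4 (k = -7 + 3 = -4)
V(t) = -16 (V(t) = -4*(-1)*(-4) = 4*(-4) = -16)
j(w, d) = -3 + d*w
j(V(Y(-5)), 3)⁴ = (-3 + 3*(-16))⁴ = (-3 - 48)⁴ = (-51)⁴ = 6765201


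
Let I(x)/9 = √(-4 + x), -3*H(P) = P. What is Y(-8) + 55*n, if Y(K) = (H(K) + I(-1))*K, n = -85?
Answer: -14089/3 - 72*I*√5 ≈ -4696.3 - 161.0*I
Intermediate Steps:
H(P) = -P/3
I(x) = 9*√(-4 + x)
Y(K) = K*(-K/3 + 9*I*√5) (Y(K) = (-K/3 + 9*√(-4 - 1))*K = (-K/3 + 9*√(-5))*K = (-K/3 + 9*(I*√5))*K = (-K/3 + 9*I*√5)*K = K*(-K/3 + 9*I*√5))
Y(-8) + 55*n = (⅓)*(-8)*(-1*(-8) + 27*I*√5) + 55*(-85) = (⅓)*(-8)*(8 + 27*I*√5) - 4675 = (-64/3 - 72*I*√5) - 4675 = -14089/3 - 72*I*√5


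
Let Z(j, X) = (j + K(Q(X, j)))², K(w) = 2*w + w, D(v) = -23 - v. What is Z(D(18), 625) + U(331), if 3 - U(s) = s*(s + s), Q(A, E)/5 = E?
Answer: 211217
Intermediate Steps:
Q(A, E) = 5*E
K(w) = 3*w
Z(j, X) = 256*j² (Z(j, X) = (j + 3*(5*j))² = (j + 15*j)² = (16*j)² = 256*j²)
U(s) = 3 - 2*s² (U(s) = 3 - s*(s + s) = 3 - s*2*s = 3 - 2*s²)
Z(D(18), 625) + U(331) = 256*(-23 - 1*18)² + (3 - 2*331²) = 256*(-23 - 18)² + (3 - 2*109561) = 256*(-41)² + (3 - 219122) = 256*1681 - 219119 = 430336 - 219119 = 211217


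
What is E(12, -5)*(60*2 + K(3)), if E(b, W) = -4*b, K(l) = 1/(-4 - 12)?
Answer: -5757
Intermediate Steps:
K(l) = -1/16 (K(l) = 1/(-16) = -1/16)
E(12, -5)*(60*2 + K(3)) = (-4*12)*(60*2 - 1/16) = -48*(120 - 1/16) = -48*1919/16 = -5757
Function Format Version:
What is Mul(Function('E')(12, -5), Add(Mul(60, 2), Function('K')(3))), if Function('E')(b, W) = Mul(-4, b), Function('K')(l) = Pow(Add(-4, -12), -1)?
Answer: -5757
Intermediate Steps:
Function('K')(l) = Rational(-1, 16) (Function('K')(l) = Pow(-16, -1) = Rational(-1, 16))
Mul(Function('E')(12, -5), Add(Mul(60, 2), Function('K')(3))) = Mul(Mul(-4, 12), Add(Mul(60, 2), Rational(-1, 16))) = Mul(-48, Add(120, Rational(-1, 16))) = Mul(-48, Rational(1919, 16)) = -5757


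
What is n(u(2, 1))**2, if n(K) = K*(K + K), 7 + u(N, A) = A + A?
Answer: 2500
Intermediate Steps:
u(N, A) = -7 + 2*A (u(N, A) = -7 + (A + A) = -7 + 2*A)
n(K) = 2*K**2 (n(K) = K*(2*K) = 2*K**2)
n(u(2, 1))**2 = (2*(-7 + 2*1)**2)**2 = (2*(-7 + 2)**2)**2 = (2*(-5)**2)**2 = (2*25)**2 = 50**2 = 2500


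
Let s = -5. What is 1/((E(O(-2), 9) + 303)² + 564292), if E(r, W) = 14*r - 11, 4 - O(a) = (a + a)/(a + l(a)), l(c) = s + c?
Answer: 81/55169428 ≈ 1.4682e-6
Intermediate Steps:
l(c) = -5 + c
O(a) = 4 - 2*a/(-5 + 2*a) (O(a) = 4 - (a + a)/(a + (-5 + a)) = 4 - 2*a/(-5 + 2*a))
E(r, W) = -11 + 14*r
1/((E(O(-2), 9) + 303)² + 564292) = 1/(((-11 + 14*(2*(-10 + 3*(-2))/(-5 + 2*(-2)))) + 303)² + 564292) = 1/(((-11 + 14*(2*(-10 - 6)/(-5 - 4))) + 303)² + 564292) = 1/(((-11 + 14*(2*(-16)/(-9))) + 303)² + 564292) = 1/(((-11 + 14*(2*(-⅑)*(-16))) + 303)² + 564292) = 1/(((-11 + 14*(32/9)) + 303)² + 564292) = 1/(((-11 + 448/9) + 303)² + 564292) = 1/((349/9 + 303)² + 564292) = 1/((3076/9)² + 564292) = 1/(9461776/81 + 564292) = 1/(55169428/81) = 81/55169428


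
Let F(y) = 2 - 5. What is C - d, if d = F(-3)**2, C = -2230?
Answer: -2239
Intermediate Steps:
F(y) = -3
d = 9 (d = (-3)**2 = 9)
C - d = -2230 - 1*9 = -2230 - 9 = -2239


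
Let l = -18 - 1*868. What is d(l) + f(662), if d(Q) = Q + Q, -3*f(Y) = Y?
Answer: -5978/3 ≈ -1992.7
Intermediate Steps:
f(Y) = -Y/3
l = -886 (l = -18 - 868 = -886)
d(Q) = 2*Q
d(l) + f(662) = 2*(-886) - ⅓*662 = -1772 - 662/3 = -5978/3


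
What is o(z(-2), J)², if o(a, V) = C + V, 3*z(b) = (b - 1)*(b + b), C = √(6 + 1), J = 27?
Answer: (27 + √7)² ≈ 878.87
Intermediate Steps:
C = √7 ≈ 2.6458
z(b) = 2*b*(-1 + b)/3 (z(b) = ((b - 1)*(b + b))/3 = ((-1 + b)*(2*b))/3 = (2*b*(-1 + b))/3 = 2*b*(-1 + b)/3)
o(a, V) = V + √7 (o(a, V) = √7 + V = V + √7)
o(z(-2), J)² = (27 + √7)²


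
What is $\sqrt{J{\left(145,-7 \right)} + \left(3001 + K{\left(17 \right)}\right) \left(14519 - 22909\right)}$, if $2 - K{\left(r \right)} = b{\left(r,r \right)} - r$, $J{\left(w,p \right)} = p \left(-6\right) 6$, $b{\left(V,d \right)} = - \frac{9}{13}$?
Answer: $\frac{i \sqrt{4283027242}}{13} \approx 5034.2 i$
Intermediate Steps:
$b{\left(V,d \right)} = - \frac{9}{13}$ ($b{\left(V,d \right)} = \left(-9\right) \frac{1}{13} = - \frac{9}{13}$)
$J{\left(w,p \right)} = - 36 p$ ($J{\left(w,p \right)} = - 6 p 6 = - 36 p$)
$K{\left(r \right)} = \frac{35}{13} + r$ ($K{\left(r \right)} = 2 - \left(- \frac{9}{13} - r\right) = 2 + \left(\frac{9}{13} + r\right) = \frac{35}{13} + r$)
$\sqrt{J{\left(145,-7 \right)} + \left(3001 + K{\left(17 \right)}\right) \left(14519 - 22909\right)} = \sqrt{\left(-36\right) \left(-7\right) + \left(3001 + \left(\frac{35}{13} + 17\right)\right) \left(14519 - 22909\right)} = \sqrt{252 + \left(3001 + \frac{256}{13}\right) \left(-8390\right)} = \sqrt{252 + \frac{39269}{13} \left(-8390\right)} = \sqrt{252 - \frac{329466910}{13}} = \sqrt{- \frac{329463634}{13}} = \frac{i \sqrt{4283027242}}{13}$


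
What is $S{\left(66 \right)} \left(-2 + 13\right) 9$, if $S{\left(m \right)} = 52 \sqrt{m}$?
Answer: $5148 \sqrt{66} \approx 41823.0$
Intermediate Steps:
$S{\left(66 \right)} \left(-2 + 13\right) 9 = 52 \sqrt{66} \left(-2 + 13\right) 9 = 52 \sqrt{66} \cdot 11 \cdot 9 = 52 \sqrt{66} \cdot 99 = 5148 \sqrt{66}$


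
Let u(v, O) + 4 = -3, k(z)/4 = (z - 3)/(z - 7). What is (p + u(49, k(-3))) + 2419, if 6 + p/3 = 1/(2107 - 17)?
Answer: 5003463/2090 ≈ 2394.0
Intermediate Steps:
k(z) = 4*(-3 + z)/(-7 + z) (k(z) = 4*((z - 3)/(z - 7)) = 4*((-3 + z)/(-7 + z)) = 4*(-3 + z)/(-7 + z))
u(v, O) = -7 (u(v, O) = -4 - 3 = -7)
p = -37617/2090 (p = -18 + 3/(2107 - 17) = -18 + 3/2090 = -37617/2090 ≈ -17.999)
(p + u(49, k(-3))) + 2419 = (-37617/2090 - 7) + 2419 = -52247/2090 + 2419 = 5003463/2090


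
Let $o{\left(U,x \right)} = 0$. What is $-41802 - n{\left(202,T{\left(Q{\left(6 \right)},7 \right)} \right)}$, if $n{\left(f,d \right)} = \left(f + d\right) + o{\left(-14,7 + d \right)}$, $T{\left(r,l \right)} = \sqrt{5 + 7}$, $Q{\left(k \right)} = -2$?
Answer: $-42004 - 2 \sqrt{3} \approx -42007.0$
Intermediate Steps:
$T{\left(r,l \right)} = 2 \sqrt{3}$ ($T{\left(r,l \right)} = \sqrt{12} = 2 \sqrt{3}$)
$n{\left(f,d \right)} = d + f$ ($n{\left(f,d \right)} = \left(f + d\right) + 0 = \left(d + f\right) + 0 = d + f$)
$-41802 - n{\left(202,T{\left(Q{\left(6 \right)},7 \right)} \right)} = -41802 - \left(2 \sqrt{3} + 202\right) = -41802 - \left(202 + 2 \sqrt{3}\right) = -42004 - 2 \sqrt{3}$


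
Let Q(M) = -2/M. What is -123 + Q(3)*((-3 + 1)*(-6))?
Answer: -131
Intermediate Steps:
-123 + Q(3)*((-3 + 1)*(-6)) = -123 + (-2/3)*((-3 + 1)*(-6)) = -123 + (-2*1/3)*(-2*(-6)) = -123 - 2/3*12 = -123 - 8 = -131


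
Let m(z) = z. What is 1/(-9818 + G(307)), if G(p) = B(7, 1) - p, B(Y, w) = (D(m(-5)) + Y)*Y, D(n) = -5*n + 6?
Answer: -1/9859 ≈ -0.00010143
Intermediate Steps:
D(n) = 6 - 5*n
B(Y, w) = Y*(31 + Y) (B(Y, w) = ((6 - 5*(-5)) + Y)*Y = ((6 + 25) + Y)*Y = (31 + Y)*Y = Y*(31 + Y))
G(p) = 266 - p (G(p) = 7*(31 + 7) - p = 7*38 - p = 266 - p)
1/(-9818 + G(307)) = 1/(-9818 + (266 - 1*307)) = 1/(-9818 + (266 - 307)) = 1/(-9818 - 41) = 1/(-9859) = -1/9859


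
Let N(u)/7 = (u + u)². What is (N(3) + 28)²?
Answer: 78400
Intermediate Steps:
N(u) = 28*u² (N(u) = 7*(u + u)² = 7*(2*u)² = 7*(4*u²) = 28*u²)
(N(3) + 28)² = (28*3² + 28)² = (28*9 + 28)² = (252 + 28)² = 280² = 78400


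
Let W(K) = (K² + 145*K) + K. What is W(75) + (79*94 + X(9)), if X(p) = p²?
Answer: 24082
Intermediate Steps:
W(K) = K² + 146*K
W(75) + (79*94 + X(9)) = 75*(146 + 75) + (79*94 + 9²) = 75*221 + (7426 + 81) = 16575 + 7507 = 24082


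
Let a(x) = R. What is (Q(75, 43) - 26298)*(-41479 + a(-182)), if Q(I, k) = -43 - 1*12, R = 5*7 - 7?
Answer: 1092358203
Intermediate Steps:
R = 28 (R = 35 - 7 = 28)
a(x) = 28
Q(I, k) = -55 (Q(I, k) = -43 - 12 = -55)
(Q(75, 43) - 26298)*(-41479 + a(-182)) = (-55 - 26298)*(-41479 + 28) = -26353*(-41451) = 1092358203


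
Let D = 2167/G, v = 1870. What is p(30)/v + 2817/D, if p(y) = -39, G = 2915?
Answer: 1395956667/368390 ≈ 3789.3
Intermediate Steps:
D = 197/265 (D = 2167/2915 = 2167*(1/2915) = 197/265 ≈ 0.74340)
p(30)/v + 2817/D = -39/1870 + 2817/(197/265) = -39*1/1870 + 2817*(265/197) = -39/1870 + 746505/197 = 1395956667/368390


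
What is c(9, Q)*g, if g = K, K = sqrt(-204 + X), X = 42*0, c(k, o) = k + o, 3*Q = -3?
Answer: 16*I*sqrt(51) ≈ 114.26*I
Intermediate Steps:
Q = -1 (Q = (1/3)*(-3) = -1)
X = 0
K = 2*I*sqrt(51) (K = sqrt(-204 + 0) = sqrt(-204) = 2*I*sqrt(51) ≈ 14.283*I)
g = 2*I*sqrt(51) ≈ 14.283*I
c(9, Q)*g = (9 - 1)*(2*I*sqrt(51)) = 8*(2*I*sqrt(51)) = 16*I*sqrt(51)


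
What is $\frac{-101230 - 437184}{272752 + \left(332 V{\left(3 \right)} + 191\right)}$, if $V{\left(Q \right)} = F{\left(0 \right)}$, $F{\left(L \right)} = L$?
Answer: $- \frac{538414}{272943} \approx -1.9726$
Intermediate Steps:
$V{\left(Q \right)} = 0$
$\frac{-101230 - 437184}{272752 + \left(332 V{\left(3 \right)} + 191\right)} = \frac{-101230 - 437184}{272752 + \left(332 \cdot 0 + 191\right)} = - \frac{538414}{272752 + \left(0 + 191\right)} = - \frac{538414}{272752 + 191} = - \frac{538414}{272943}$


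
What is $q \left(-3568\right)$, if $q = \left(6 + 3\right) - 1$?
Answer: $-28544$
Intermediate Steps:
$q = 8$ ($q = 9 - 1 = 8$)
$q \left(-3568\right) = 8 \left(-3568\right) = -28544$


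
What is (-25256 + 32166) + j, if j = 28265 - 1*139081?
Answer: -103906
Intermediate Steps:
j = -110816 (j = 28265 - 139081 = -110816)
(-25256 + 32166) + j = (-25256 + 32166) - 110816 = 6910 - 110816 = -103906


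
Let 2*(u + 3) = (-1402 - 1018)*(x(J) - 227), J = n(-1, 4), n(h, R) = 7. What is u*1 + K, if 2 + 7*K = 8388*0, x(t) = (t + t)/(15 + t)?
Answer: 1917277/7 ≈ 2.7390e+5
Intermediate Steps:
J = 7
x(t) = 2*t/(15 + t) (x(t) = (2*t)/(15 + t) = 2*t/(15 + t))
K = -2/7 (K = -2/7 + (8388*0)/7 = -2/7 + (1/7)*0 = -2/7 + 0 = -2/7 ≈ -0.28571)
u = 273897 (u = -3 + ((-1402 - 1018)*(2*7/(15 + 7) - 227))/2 = -3 + (-2420*(2*7/22 - 227))/2 = -3 + (-2420*(2*7*(1/22) - 227))/2 = -3 + (-2420*(7/11 - 227))/2 = -3 + (-2420*(-2490/11))/2 = -3 + (1/2)*547800 = -3 + 273900 = 273897)
u*1 + K = 273897*1 - 2/7 = 273897 - 2/7 = 1917277/7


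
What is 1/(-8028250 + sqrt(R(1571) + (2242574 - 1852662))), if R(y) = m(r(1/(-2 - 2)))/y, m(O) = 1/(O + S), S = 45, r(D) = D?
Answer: -1128808077125/9062353390355399444 - sqrt(7708414187141727)/9062353390355399444 ≈ -1.2457e-7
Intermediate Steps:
m(O) = 1/(45 + O) (m(O) = 1/(O + 45) = 1/(45 + O))
R(y) = 4/(179*y) (R(y) = 1/((45 + 1/(-2 - 2))*y) = 1/((45 + 1/(-4))*y) = 1/((45 - 1/4)*y) = 1/((179/4)*y) = 4/(179*y))
1/(-8028250 + sqrt(R(1571) + (2242574 - 1852662))) = 1/(-8028250 + sqrt((4/179)/1571 + (2242574 - 1852662))) = 1/(-8028250 + sqrt((4/179)*(1/1571) + 389912)) = 1/(-8028250 + sqrt(4/281209 + 389912)) = 1/(-8028250 + sqrt(109646763612/281209)) = 1/(-8028250 + 2*sqrt(7708414187141727)/281209)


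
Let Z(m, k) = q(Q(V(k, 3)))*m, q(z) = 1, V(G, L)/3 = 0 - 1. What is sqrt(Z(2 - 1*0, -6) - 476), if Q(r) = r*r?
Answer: I*sqrt(474) ≈ 21.772*I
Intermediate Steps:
V(G, L) = -3 (V(G, L) = 3*(0 - 1) = 3*(-1) = -3)
Q(r) = r**2
Z(m, k) = m (Z(m, k) = 1*m = m)
sqrt(Z(2 - 1*0, -6) - 476) = sqrt((2 - 1*0) - 476) = sqrt((2 + 0) - 476) = sqrt(2 - 476) = sqrt(-474) = I*sqrt(474)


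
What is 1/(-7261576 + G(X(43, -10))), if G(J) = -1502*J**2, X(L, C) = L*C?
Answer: -1/284981376 ≈ -3.5090e-9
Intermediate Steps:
X(L, C) = C*L
1/(-7261576 + G(X(43, -10))) = 1/(-7261576 - 1502*(-10*43)**2) = 1/(-7261576 - 1502*(-430)**2) = 1/(-7261576 - 1502*184900) = 1/(-7261576 - 277719800) = 1/(-284981376) = -1/284981376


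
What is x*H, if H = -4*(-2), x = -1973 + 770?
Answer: -9624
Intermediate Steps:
x = -1203
H = 8
x*H = -1203*8 = -9624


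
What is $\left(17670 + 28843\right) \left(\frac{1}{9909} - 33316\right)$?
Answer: $- \frac{15355254966659}{9909} \approx -1.5496 \cdot 10^{9}$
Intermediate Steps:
$\left(17670 + 28843\right) \left(\frac{1}{9909} - 33316\right) = 46513 \left(\frac{1}{9909} - 33316\right) = 46513 \left(- \frac{330128243}{9909}\right) = - \frac{15355254966659}{9909}$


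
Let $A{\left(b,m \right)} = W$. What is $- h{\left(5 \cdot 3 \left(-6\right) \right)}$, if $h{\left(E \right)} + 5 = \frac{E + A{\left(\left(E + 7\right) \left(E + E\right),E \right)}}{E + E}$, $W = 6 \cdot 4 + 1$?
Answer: $\frac{167}{36} \approx 4.6389$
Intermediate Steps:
$W = 25$ ($W = 24 + 1 = 25$)
$A{\left(b,m \right)} = 25$
$h{\left(E \right)} = -5 + \frac{25 + E}{2 E}$ ($h{\left(E \right)} = -5 + \frac{E + 25}{E + E} = -5 + \frac{25 + E}{2 E}$)
$- h{\left(5 \cdot 3 \left(-6\right) \right)} = - \frac{25 - 9 \cdot 5 \cdot 3 \left(-6\right)}{2 \cdot 5 \cdot 3 \left(-6\right)} = - \frac{25 - 9 \cdot 15 \left(-6\right)}{2 \cdot 15 \left(-6\right)} = - \frac{25 - -810}{2 \left(-90\right)} = - \frac{\left(-1\right) \left(25 + 810\right)}{2 \cdot 90} = - \frac{\left(-1\right) 835}{2 \cdot 90} = \left(-1\right) \left(- \frac{167}{36}\right) = \frac{167}{36}$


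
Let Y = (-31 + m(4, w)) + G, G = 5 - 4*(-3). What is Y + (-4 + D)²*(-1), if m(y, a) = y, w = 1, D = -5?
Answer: -91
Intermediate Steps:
G = 17 (G = 5 + 12 = 17)
Y = -10 (Y = (-31 + 4) + 17 = -27 + 17 = -10)
Y + (-4 + D)²*(-1) = -10 + (-4 - 5)²*(-1) = -10 + (-9)²*(-1) = -10 + 81*(-1) = -10 - 81 = -91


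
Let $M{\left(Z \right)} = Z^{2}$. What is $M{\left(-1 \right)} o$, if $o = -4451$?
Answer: $-4451$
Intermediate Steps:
$M{\left(-1 \right)} o = \left(-1\right)^{2} \left(-4451\right) = 1 \left(-4451\right) = -4451$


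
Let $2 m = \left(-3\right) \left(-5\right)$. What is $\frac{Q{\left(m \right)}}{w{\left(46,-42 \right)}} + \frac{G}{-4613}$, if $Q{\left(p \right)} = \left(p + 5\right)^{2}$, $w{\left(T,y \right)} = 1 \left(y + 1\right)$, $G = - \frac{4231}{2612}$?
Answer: $- \frac{941253577}{247007698} \approx -3.8106$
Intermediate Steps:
$m = \frac{15}{2}$ ($m = \frac{\left(-3\right) \left(-5\right)}{2} = \frac{1}{2} \cdot 15 = \frac{15}{2} \approx 7.5$)
$G = - \frac{4231}{2612}$ ($G = \left(-4231\right) \frac{1}{2612} = - \frac{4231}{2612} \approx -1.6198$)
$w{\left(T,y \right)} = 1 + y$ ($w{\left(T,y \right)} = 1 \left(1 + y\right) = 1 + y$)
$Q{\left(p \right)} = \left(5 + p\right)^{2}$
$\frac{Q{\left(m \right)}}{w{\left(46,-42 \right)}} + \frac{G}{-4613} = \frac{\left(5 + \frac{15}{2}\right)^{2}}{1 - 42} - \frac{4231}{2612 \left(-4613\right)} = \frac{\left(\frac{25}{2}\right)^{2}}{-41} - - \frac{4231}{12049156} = \frac{625}{4} \left(- \frac{1}{41}\right) + \frac{4231}{12049156} = - \frac{625}{164} + \frac{4231}{12049156} = - \frac{941253577}{247007698}$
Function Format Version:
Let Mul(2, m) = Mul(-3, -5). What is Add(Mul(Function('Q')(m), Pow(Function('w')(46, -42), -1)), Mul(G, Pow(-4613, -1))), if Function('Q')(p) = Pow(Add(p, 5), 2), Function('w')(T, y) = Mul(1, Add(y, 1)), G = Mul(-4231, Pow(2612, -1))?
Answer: Rational(-941253577, 247007698) ≈ -3.8106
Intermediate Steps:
m = Rational(15, 2) (m = Mul(Rational(1, 2), Mul(-3, -5)) = Mul(Rational(1, 2), 15) = Rational(15, 2) ≈ 7.5000)
G = Rational(-4231, 2612) (G = Mul(-4231, Rational(1, 2612)) = Rational(-4231, 2612) ≈ -1.6198)
Function('w')(T, y) = Add(1, y) (Function('w')(T, y) = Mul(1, Add(1, y)) = Add(1, y))
Function('Q')(p) = Pow(Add(5, p), 2)
Add(Mul(Function('Q')(m), Pow(Function('w')(46, -42), -1)), Mul(G, Pow(-4613, -1))) = Add(Mul(Pow(Add(5, Rational(15, 2)), 2), Pow(Add(1, -42), -1)), Mul(Rational(-4231, 2612), Pow(-4613, -1))) = Add(Mul(Pow(Rational(25, 2), 2), Pow(-41, -1)), Mul(Rational(-4231, 2612), Rational(-1, 4613))) = Add(Mul(Rational(625, 4), Rational(-1, 41)), Rational(4231, 12049156)) = Add(Rational(-625, 164), Rational(4231, 12049156)) = Rational(-941253577, 247007698)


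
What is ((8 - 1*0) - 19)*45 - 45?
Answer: -540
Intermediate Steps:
((8 - 1*0) - 19)*45 - 45 = ((8 + 0) - 19)*45 - 45 = (8 - 19)*45 - 45 = -11*45 - 45 = -495 - 45 = -540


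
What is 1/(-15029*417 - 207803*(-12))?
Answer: -1/3773457 ≈ -2.6501e-7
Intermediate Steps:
1/(-15029*417 - 207803*(-12)) = 1/(-6267093 + 2493636) = 1/(-3773457) = -1/3773457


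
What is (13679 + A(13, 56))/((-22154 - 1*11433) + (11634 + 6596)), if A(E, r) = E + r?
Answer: -13748/15357 ≈ -0.89523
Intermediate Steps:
(13679 + A(13, 56))/((-22154 - 1*11433) + (11634 + 6596)) = (13679 + (13 + 56))/((-22154 - 1*11433) + (11634 + 6596)) = (13679 + 69)/((-22154 - 11433) + 18230) = 13748/(-33587 + 18230) = 13748/(-15357) = 13748*(-1/15357) = -13748/15357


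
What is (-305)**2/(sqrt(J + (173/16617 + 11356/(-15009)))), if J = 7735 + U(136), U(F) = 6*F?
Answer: 93025*sqrt(410376761159014619)/59235339628 ≈ 1006.0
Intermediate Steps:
J = 8551 (J = 7735 + 6*136 = 7735 + 816 = 8551)
(-305)**2/(sqrt(J + (173/16617 + 11356/(-15009)))) = (-305)**2/(sqrt(8551 + (173/16617 + 11356/(-15009)))) = 93025/(sqrt(8551 + (173*(1/16617) + 11356*(-1/15009)))) = 93025/(sqrt(8551 + (173/16617 - 11356/15009))) = 93025/(sqrt(8551 - 20678455/27711617)) = 93025/(sqrt(236941358512/27711617)) = 93025/((4*sqrt(410376761159014619)/27711617)) = 93025*(sqrt(410376761159014619)/59235339628) = 93025*sqrt(410376761159014619)/59235339628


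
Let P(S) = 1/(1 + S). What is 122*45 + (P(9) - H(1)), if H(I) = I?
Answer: 54891/10 ≈ 5489.1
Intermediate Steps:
122*45 + (P(9) - H(1)) = 122*45 + (1/(1 + 9) - 1*1) = 5490 + (1/10 - 1) = 5490 + (⅒ - 1) = 5490 - 9/10 = 54891/10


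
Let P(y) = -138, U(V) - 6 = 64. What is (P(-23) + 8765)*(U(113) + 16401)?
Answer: 142095317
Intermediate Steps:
U(V) = 70 (U(V) = 6 + 64 = 70)
(P(-23) + 8765)*(U(113) + 16401) = (-138 + 8765)*(70 + 16401) = 8627*16471 = 142095317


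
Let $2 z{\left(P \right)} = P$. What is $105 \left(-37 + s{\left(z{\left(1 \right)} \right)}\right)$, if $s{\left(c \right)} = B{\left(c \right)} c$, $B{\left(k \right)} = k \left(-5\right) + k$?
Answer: $-3990$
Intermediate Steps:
$z{\left(P \right)} = \frac{P}{2}$
$B{\left(k \right)} = - 4 k$ ($B{\left(k \right)} = - 5 k + k = - 4 k$)
$s{\left(c \right)} = - 4 c^{2}$ ($s{\left(c \right)} = - 4 c c = - 4 c^{2}$)
$105 \left(-37 + s{\left(z{\left(1 \right)} \right)}\right) = 105 \left(-37 - 4 \left(\frac{1}{2} \cdot 1\right)^{2}\right) = 105 \left(-37 - \frac{4}{4}\right) = 105 \left(-37 - 1\right) = 105 \left(-38\right) = -3990$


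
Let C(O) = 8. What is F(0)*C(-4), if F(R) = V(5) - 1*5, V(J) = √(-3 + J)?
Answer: -40 + 8*√2 ≈ -28.686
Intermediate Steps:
F(R) = -5 + √2 (F(R) = √(-3 + 5) - 1*5 = √2 - 5 = -5 + √2)
F(0)*C(-4) = (-5 + √2)*8 = -40 + 8*√2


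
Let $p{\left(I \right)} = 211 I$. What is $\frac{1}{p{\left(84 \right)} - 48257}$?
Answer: $- \frac{1}{30533} \approx -3.2751 \cdot 10^{-5}$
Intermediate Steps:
$\frac{1}{p{\left(84 \right)} - 48257} = \frac{1}{211 \cdot 84 - 48257} = \frac{1}{17724 - 48257} = \frac{1}{-30533} = - \frac{1}{30533}$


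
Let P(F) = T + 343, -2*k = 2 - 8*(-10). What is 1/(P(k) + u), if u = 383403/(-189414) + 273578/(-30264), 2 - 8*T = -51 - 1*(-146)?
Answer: 318468072/102008867821 ≈ 0.0031220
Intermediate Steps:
T = -93/8 (T = ¼ - (-51 - 1*(-146))/8 = ¼ - (-51 + 146)/8 = ¼ - ⅛*95 = ¼ - 95/8 = -93/8 ≈ -11.625)
k = -41 (k = -(2 - 8*(-10))/2 = -(2 + 80)/2 = -½*82 = -41)
P(F) = 2651/8 (P(F) = -93/8 + 343 = 2651/8)
u = -1761744769/159234036 (u = 383403*(-1/189414) + 273578*(-1/30264) = -127801/63138 - 136789/15132 = -1761744769/159234036 ≈ -11.064)
1/(P(k) + u) = 1/(2651/8 - 1761744769/159234036) = 1/(102008867821/318468072) = 318468072/102008867821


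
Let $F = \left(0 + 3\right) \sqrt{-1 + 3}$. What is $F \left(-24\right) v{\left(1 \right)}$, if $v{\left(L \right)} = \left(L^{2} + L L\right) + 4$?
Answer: $- 432 \sqrt{2} \approx -610.94$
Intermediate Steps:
$v{\left(L \right)} = 4 + 2 L^{2}$ ($v{\left(L \right)} = \left(L^{2} + L^{2}\right) + 4 = 2 L^{2} + 4 = 4 + 2 L^{2}$)
$F = 3 \sqrt{2} \approx 4.2426$
$F \left(-24\right) v{\left(1 \right)} = 3 \sqrt{2} \left(-24\right) \left(4 + 2 \cdot 1^{2}\right) = - 72 \sqrt{2} \left(4 + 2 \cdot 1\right) = - 72 \sqrt{2} \left(4 + 2\right) = - 72 \sqrt{2} \cdot 6 = - 432 \sqrt{2}$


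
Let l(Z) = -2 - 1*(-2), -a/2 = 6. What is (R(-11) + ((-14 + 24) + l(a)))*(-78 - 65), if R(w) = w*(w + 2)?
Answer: -15587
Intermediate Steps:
a = -12 (a = -2*6 = -12)
R(w) = w*(2 + w)
l(Z) = 0 (l(Z) = -2 + 2 = 0)
(R(-11) + ((-14 + 24) + l(a)))*(-78 - 65) = (-11*(2 - 11) + ((-14 + 24) + 0))*(-78 - 65) = (-11*(-9) + (10 + 0))*(-143) = (99 + 10)*(-143) = 109*(-143) = -15587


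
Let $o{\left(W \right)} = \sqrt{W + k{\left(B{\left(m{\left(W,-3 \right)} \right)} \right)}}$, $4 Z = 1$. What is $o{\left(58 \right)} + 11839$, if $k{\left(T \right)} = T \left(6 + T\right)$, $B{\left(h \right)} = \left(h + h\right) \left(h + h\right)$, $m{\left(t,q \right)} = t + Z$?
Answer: $11839 + \frac{\sqrt{2948599385}}{4} \approx 25414.0$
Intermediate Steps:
$Z = \frac{1}{4}$ ($Z = \frac{1}{4} \cdot 1 = \frac{1}{4} \approx 0.25$)
$m{\left(t,q \right)} = \frac{1}{4} + t$ ($m{\left(t,q \right)} = t + \frac{1}{4} = \frac{1}{4} + t$)
$B{\left(h \right)} = 4 h^{2}$ ($B{\left(h \right)} = 2 h 2 h = 4 h^{2}$)
$o{\left(W \right)} = \sqrt{W + 4 \left(\frac{1}{4} + W\right)^{2} \left(6 + 4 \left(\frac{1}{4} + W\right)^{2}\right)}$
$o{\left(58 \right)} + 11839 = \frac{\sqrt{16 \cdot 58 + \left(1 + 4 \cdot 58\right)^{2} \left(24 + \left(1 + 4 \cdot 58\right)^{2}\right)}}{4} + 11839 = \frac{\sqrt{928 + \left(1 + 232\right)^{2} \left(24 + \left(1 + 232\right)^{2}\right)}}{4} + 11839 = \frac{\sqrt{928 + 233^{2} \left(24 + 233^{2}\right)}}{4} + 11839 = \frac{\sqrt{928 + 54289 \left(24 + 54289\right)}}{4} + 11839 = \frac{\sqrt{928 + 54289 \cdot 54313}}{4} + 11839 = \frac{\sqrt{928 + 2948598457}}{4} + 11839 = \frac{\sqrt{2948599385}}{4} + 11839 = 11839 + \frac{\sqrt{2948599385}}{4}$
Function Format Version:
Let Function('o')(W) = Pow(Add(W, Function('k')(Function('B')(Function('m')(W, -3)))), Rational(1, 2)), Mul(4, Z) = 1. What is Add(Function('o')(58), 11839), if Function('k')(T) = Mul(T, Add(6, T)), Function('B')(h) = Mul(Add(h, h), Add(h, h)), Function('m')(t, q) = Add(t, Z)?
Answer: Add(11839, Mul(Rational(1, 4), Pow(2948599385, Rational(1, 2)))) ≈ 25414.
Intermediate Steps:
Z = Rational(1, 4) (Z = Mul(Rational(1, 4), 1) = Rational(1, 4) ≈ 0.25000)
Function('m')(t, q) = Add(Rational(1, 4), t) (Function('m')(t, q) = Add(t, Rational(1, 4)) = Add(Rational(1, 4), t))
Function('B')(h) = Mul(4, Pow(h, 2)) (Function('B')(h) = Mul(Mul(2, h), Mul(2, h)) = Mul(4, Pow(h, 2)))
Function('o')(W) = Pow(Add(W, Mul(4, Pow(Add(Rational(1, 4), W), 2), Add(6, Mul(4, Pow(Add(Rational(1, 4), W), 2))))), Rational(1, 2)) (Function('o')(W) = Pow(Add(W, Mul(Mul(4, Pow(Add(Rational(1, 4), W), 2)), Add(6, Mul(4, Pow(Add(Rational(1, 4), W), 2))))), Rational(1, 2)) = Pow(Add(W, Mul(4, Pow(Add(Rational(1, 4), W), 2), Add(6, Mul(4, Pow(Add(Rational(1, 4), W), 2))))), Rational(1, 2)))
Add(Function('o')(58), 11839) = Add(Mul(Rational(1, 4), Pow(Add(Mul(16, 58), Mul(Pow(Add(1, Mul(4, 58)), 2), Add(24, Pow(Add(1, Mul(4, 58)), 2)))), Rational(1, 2))), 11839) = Add(Mul(Rational(1, 4), Pow(Add(928, Mul(Pow(Add(1, 232), 2), Add(24, Pow(Add(1, 232), 2)))), Rational(1, 2))), 11839) = Add(Mul(Rational(1, 4), Pow(Add(928, Mul(Pow(233, 2), Add(24, Pow(233, 2)))), Rational(1, 2))), 11839) = Add(Mul(Rational(1, 4), Pow(Add(928, Mul(54289, Add(24, 54289))), Rational(1, 2))), 11839) = Add(Mul(Rational(1, 4), Pow(Add(928, Mul(54289, 54313)), Rational(1, 2))), 11839) = Add(Mul(Rational(1, 4), Pow(Add(928, 2948598457), Rational(1, 2))), 11839) = Add(Mul(Rational(1, 4), Pow(2948599385, Rational(1, 2))), 11839) = Add(11839, Mul(Rational(1, 4), Pow(2948599385, Rational(1, 2))))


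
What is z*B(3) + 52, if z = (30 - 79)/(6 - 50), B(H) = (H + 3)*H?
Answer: 1585/22 ≈ 72.045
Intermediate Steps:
B(H) = H*(3 + H) (B(H) = (3 + H)*H = H*(3 + H))
z = 49/44 (z = -49/(-44) = -49*(-1/44) = 49/44 ≈ 1.1136)
z*B(3) + 52 = 49*(3*(3 + 3))/44 + 52 = 49*(3*6)/44 + 52 = (49/44)*18 + 52 = 441/22 + 52 = 1585/22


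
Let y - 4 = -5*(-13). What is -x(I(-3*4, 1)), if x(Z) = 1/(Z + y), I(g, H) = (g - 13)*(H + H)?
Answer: -1/19 ≈ -0.052632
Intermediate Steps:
I(g, H) = 2*H*(-13 + g) (I(g, H) = (-13 + g)*(2*H) = 2*H*(-13 + g))
y = 69 (y = 4 - 5*(-13) = 4 + 65 = 69)
x(Z) = 1/(69 + Z) (x(Z) = 1/(Z + 69) = 1/(69 + Z))
-x(I(-3*4, 1)) = -1/(69 + 2*1*(-13 - 3*4)) = -1/(69 + 2*1*(-13 - 12)) = -1/(69 + 2*1*(-25)) = -1/(69 - 50) = -1/19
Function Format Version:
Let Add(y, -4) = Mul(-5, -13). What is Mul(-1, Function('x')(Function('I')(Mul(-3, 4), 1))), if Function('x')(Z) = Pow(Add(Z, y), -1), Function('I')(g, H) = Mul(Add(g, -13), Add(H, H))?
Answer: Rational(-1, 19) ≈ -0.052632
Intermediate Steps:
Function('I')(g, H) = Mul(2, H, Add(-13, g)) (Function('I')(g, H) = Mul(Add(-13, g), Mul(2, H)) = Mul(2, H, Add(-13, g)))
y = 69 (y = Add(4, Mul(-5, -13)) = Add(4, 65) = 69)
Function('x')(Z) = Pow(Add(69, Z), -1) (Function('x')(Z) = Pow(Add(Z, 69), -1) = Pow(Add(69, Z), -1))
Mul(-1, Function('x')(Function('I')(Mul(-3, 4), 1))) = Mul(-1, Pow(Add(69, Mul(2, 1, Add(-13, Mul(-3, 4)))), -1)) = Mul(-1, Pow(Add(69, Mul(2, 1, Add(-13, -12))), -1)) = Mul(-1, Pow(Add(69, Mul(2, 1, -25)), -1)) = Mul(-1, Pow(Add(69, -50), -1)) = Mul(-1, Pow(19, -1)) = Mul(-1, Rational(1, 19)) = Rational(-1, 19)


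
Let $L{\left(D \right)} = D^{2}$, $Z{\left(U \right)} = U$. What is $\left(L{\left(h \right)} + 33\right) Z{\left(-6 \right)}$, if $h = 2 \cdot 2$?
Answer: $-294$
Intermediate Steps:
$h = 4$
$\left(L{\left(h \right)} + 33\right) Z{\left(-6 \right)} = \left(4^{2} + 33\right) \left(-6\right) = \left(16 + 33\right) \left(-6\right) = 49 \left(-6\right) = -294$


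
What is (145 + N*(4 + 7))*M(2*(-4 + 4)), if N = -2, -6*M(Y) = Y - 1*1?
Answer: 41/2 ≈ 20.500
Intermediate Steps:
M(Y) = ⅙ - Y/6 (M(Y) = -(Y - 1*1)/6 = -(Y - 1)/6 = -(-1 + Y)/6 = ⅙ - Y/6)
(145 + N*(4 + 7))*M(2*(-4 + 4)) = (145 - 2*(4 + 7))*(⅙ - (-4 + 4)/3) = (145 - 2*11)*(⅙ - 0/3) = (145 - 22)*(⅙ - ⅙*0) = 123*(⅙ + 0) = 123*(⅙) = 41/2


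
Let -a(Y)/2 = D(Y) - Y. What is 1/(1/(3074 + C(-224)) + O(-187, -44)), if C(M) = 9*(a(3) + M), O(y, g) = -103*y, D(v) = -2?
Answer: 1148/22111629 ≈ 5.1918e-5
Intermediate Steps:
a(Y) = 4 + 2*Y (a(Y) = -2*(-2 - Y) = 4 + 2*Y)
C(M) = 90 + 9*M (C(M) = 9*((4 + 2*3) + M) = 9*((4 + 6) + M) = 9*(10 + M) = 90 + 9*M)
1/(1/(3074 + C(-224)) + O(-187, -44)) = 1/(1/(3074 + (90 + 9*(-224))) - 103*(-187)) = 1/(1/(3074 + (90 - 2016)) + 19261) = 1/(1/(3074 - 1926) + 19261) = 1/(1/1148 + 19261) = 1/(22111629/1148) = 1148/22111629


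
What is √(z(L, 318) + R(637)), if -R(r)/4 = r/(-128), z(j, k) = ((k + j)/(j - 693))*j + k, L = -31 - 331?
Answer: 3*√2554980010/8440 ≈ 17.967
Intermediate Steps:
L = -362
z(j, k) = k + j*(j + k)/(-693 + j) (z(j, k) = ((j + k)/(-693 + j))*j + k = j*(j + k)/(-693 + j) + k = k + j*(j + k)/(-693 + j))
R(r) = r/32 (R(r) = -4*r/(-128) = -4*r*(-1)/128 = -(-1)*r/32 = r/32)
√(z(L, 318) + R(637)) = √(((-362)² - 693*318 + 2*(-362)*318)/(-693 - 362) + (1/32)*637) = √((131044 - 220374 - 230232)/(-1055) + 637/32) = √(-1/1055*(-319562) + 637/32) = √(319562/1055 + 637/32) = √(10898019/33760) = 3*√2554980010/8440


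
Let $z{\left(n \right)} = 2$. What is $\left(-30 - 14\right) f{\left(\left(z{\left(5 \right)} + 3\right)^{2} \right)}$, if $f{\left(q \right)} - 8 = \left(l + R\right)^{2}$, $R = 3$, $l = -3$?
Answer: $-352$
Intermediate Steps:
$f{\left(q \right)} = 8$ ($f{\left(q \right)} = 8 + \left(-3 + 3\right)^{2} = 8 + 0^{2} = 8 + 0 = 8$)
$\left(-30 - 14\right) f{\left(\left(z{\left(5 \right)} + 3\right)^{2} \right)} = \left(-30 - 14\right) 8 = \left(-44\right) 8 = -352$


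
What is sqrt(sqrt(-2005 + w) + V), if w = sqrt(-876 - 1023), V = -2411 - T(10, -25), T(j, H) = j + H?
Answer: sqrt(-2396 + sqrt(-2005 + 3*I*sqrt(211))) ≈ 0.4574 + 48.946*I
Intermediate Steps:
T(j, H) = H + j
V = -2396 (V = -2411 - (-25 + 10) = -2411 - 1*(-15) = -2411 + 15 = -2396)
w = 3*I*sqrt(211) (w = sqrt(-1899) = 3*I*sqrt(211) ≈ 43.578*I)
sqrt(sqrt(-2005 + w) + V) = sqrt(sqrt(-2005 + 3*I*sqrt(211)) - 2396) = sqrt(-2396 + sqrt(-2005 + 3*I*sqrt(211)))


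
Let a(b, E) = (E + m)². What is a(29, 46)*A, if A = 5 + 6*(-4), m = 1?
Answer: -41971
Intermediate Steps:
a(b, E) = (1 + E)² (a(b, E) = (E + 1)² = (1 + E)²)
A = -19 (A = 5 - 24 = -19)
a(29, 46)*A = (1 + 46)²*(-19) = 47²*(-19) = 2209*(-19) = -41971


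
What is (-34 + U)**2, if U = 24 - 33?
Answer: 1849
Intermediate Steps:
U = -9
(-34 + U)**2 = (-34 - 9)**2 = (-43)**2 = 1849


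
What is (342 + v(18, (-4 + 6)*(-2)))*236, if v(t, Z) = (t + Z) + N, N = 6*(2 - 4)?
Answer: 81184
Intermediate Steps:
N = -12 (N = 6*(-2) = -12)
v(t, Z) = -12 + Z + t (v(t, Z) = (t + Z) - 12 = (Z + t) - 12 = -12 + Z + t)
(342 + v(18, (-4 + 6)*(-2)))*236 = (342 + (-12 + (-4 + 6)*(-2) + 18))*236 = (342 + (-12 + 2*(-2) + 18))*236 = (342 + (-12 - 4 + 18))*236 = (342 + 2)*236 = 344*236 = 81184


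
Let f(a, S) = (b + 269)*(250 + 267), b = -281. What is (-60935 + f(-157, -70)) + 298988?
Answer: 231849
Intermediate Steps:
f(a, S) = -6204 (f(a, S) = (-281 + 269)*(250 + 267) = -12*517 = -6204)
(-60935 + f(-157, -70)) + 298988 = (-60935 - 6204) + 298988 = -67139 + 298988 = 231849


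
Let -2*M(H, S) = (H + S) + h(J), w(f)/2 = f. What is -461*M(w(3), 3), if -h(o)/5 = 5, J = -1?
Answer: -3688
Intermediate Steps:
w(f) = 2*f
h(o) = -25 (h(o) = -5*5 = -25)
M(H, S) = 25/2 - H/2 - S/2 (M(H, S) = -((H + S) - 25)/2 = -(-25 + H + S)/2 = 25/2 - H/2 - S/2)
-461*M(w(3), 3) = -461*(25/2 - 3 - ½*3) = -461*(25/2 - ½*6 - 3/2) = -461*(25/2 - 3 - 3/2) = -461*8 = -3688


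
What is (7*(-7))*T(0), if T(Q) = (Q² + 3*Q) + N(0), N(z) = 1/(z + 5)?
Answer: -49/5 ≈ -9.8000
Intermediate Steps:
N(z) = 1/(5 + z)
T(Q) = ⅕ + Q² + 3*Q (T(Q) = (Q² + 3*Q) + 1/(5 + 0) = (Q² + 3*Q) + 1/5 = (Q² + 3*Q) + ⅕ = ⅕ + Q² + 3*Q)
(7*(-7))*T(0) = (7*(-7))*(⅕ + 0² + 3*0) = -49*(⅕ + 0 + 0) = -49*⅕ = -49/5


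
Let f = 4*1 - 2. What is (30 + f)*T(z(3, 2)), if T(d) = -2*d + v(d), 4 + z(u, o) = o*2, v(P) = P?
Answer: 0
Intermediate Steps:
z(u, o) = -4 + 2*o (z(u, o) = -4 + o*2 = -4 + 2*o)
T(d) = -d (T(d) = -2*d + d = -d)
f = 2 (f = 4 - 2 = 2)
(30 + f)*T(z(3, 2)) = (30 + 2)*(-(-4 + 2*2)) = 32*(-(-4 + 4)) = 32*(-1*0) = 32*0 = 0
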